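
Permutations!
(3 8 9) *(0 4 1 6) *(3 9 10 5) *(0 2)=(0 4 1 6 2)(3 8 10 5)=[4, 6, 0, 8, 1, 3, 2, 7, 10, 9, 5]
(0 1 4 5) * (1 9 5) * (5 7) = (0 9 7 5)(1 4) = [9, 4, 2, 3, 1, 0, 6, 5, 8, 7]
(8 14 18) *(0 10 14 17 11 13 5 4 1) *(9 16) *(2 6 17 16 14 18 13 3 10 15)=(0 15 2 6 17 11 3 10 18 8 16 9 14 13 5 4 1)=[15, 0, 6, 10, 1, 4, 17, 7, 16, 14, 18, 3, 12, 5, 13, 2, 9, 11, 8]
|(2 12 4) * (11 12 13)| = 5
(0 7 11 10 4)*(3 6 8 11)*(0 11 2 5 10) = (0 7 3 6 8 2 5 10 4 11) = [7, 1, 5, 6, 11, 10, 8, 3, 2, 9, 4, 0]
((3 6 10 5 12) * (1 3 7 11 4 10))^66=((1 3 6)(4 10 5 12 7 11))^66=(12)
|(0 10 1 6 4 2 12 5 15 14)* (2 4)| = 9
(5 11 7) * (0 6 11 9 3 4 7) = (0 6 11)(3 4 7 5 9) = [6, 1, 2, 4, 7, 9, 11, 5, 8, 3, 10, 0]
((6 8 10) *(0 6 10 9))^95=((10)(0 6 8 9))^95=(10)(0 9 8 6)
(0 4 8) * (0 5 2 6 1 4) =(1 4 8 5 2 6) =[0, 4, 6, 3, 8, 2, 1, 7, 5]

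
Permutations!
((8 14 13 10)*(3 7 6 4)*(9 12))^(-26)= ((3 7 6 4)(8 14 13 10)(9 12))^(-26)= (3 6)(4 7)(8 13)(10 14)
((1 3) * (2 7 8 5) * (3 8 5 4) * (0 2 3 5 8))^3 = (0 8 3 2 4 1 7 5)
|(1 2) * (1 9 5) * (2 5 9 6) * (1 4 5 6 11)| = |(1 6 2 11)(4 5)| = 4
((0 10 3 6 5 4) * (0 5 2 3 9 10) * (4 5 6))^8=(10)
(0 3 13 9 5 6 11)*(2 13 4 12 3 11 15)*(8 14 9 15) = (0 11)(2 13 15)(3 4 12)(5 6 8 14 9) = [11, 1, 13, 4, 12, 6, 8, 7, 14, 5, 10, 0, 3, 15, 9, 2]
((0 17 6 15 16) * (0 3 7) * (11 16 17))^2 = (0 16 7 11 3)(6 17 15)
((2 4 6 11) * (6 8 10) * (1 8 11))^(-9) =(11)(1 6 10 8)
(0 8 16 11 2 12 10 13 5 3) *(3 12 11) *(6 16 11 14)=(0 8 11 2 14 6 16 3)(5 12 10 13)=[8, 1, 14, 0, 4, 12, 16, 7, 11, 9, 13, 2, 10, 5, 6, 15, 3]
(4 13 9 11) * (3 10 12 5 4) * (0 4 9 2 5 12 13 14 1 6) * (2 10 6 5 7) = [4, 5, 7, 6, 14, 9, 0, 2, 8, 11, 13, 3, 12, 10, 1] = (0 4 14 1 5 9 11 3 6)(2 7)(10 13)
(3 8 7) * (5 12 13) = (3 8 7)(5 12 13) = [0, 1, 2, 8, 4, 12, 6, 3, 7, 9, 10, 11, 13, 5]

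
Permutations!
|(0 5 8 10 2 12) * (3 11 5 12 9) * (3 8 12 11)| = 4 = |(0 11 5 12)(2 9 8 10)|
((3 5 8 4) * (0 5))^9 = ((0 5 8 4 3))^9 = (0 3 4 8 5)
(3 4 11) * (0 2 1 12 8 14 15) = (0 2 1 12 8 14 15)(3 4 11) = [2, 12, 1, 4, 11, 5, 6, 7, 14, 9, 10, 3, 8, 13, 15, 0]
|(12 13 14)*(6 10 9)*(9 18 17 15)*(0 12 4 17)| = |(0 12 13 14 4 17 15 9 6 10 18)| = 11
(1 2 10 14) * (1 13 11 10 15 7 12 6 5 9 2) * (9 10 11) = (2 15 7 12 6 5 10 14 13 9) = [0, 1, 15, 3, 4, 10, 5, 12, 8, 2, 14, 11, 6, 9, 13, 7]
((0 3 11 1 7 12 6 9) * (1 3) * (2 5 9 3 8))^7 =(0 8 12 9 11 7 5 3 1 2 6)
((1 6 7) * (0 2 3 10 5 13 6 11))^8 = (0 1 6 5 3)(2 11 7 13 10)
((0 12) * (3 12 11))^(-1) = (0 12 3 11)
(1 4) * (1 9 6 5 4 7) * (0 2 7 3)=[2, 3, 7, 0, 9, 4, 5, 1, 8, 6]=(0 2 7 1 3)(4 9 6 5)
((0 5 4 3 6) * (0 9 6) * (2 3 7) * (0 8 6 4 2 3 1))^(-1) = ((0 5 2 1)(3 8 6 9 4 7))^(-1) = (0 1 2 5)(3 7 4 9 6 8)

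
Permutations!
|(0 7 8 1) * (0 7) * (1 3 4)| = 5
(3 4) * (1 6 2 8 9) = (1 6 2 8 9)(3 4) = [0, 6, 8, 4, 3, 5, 2, 7, 9, 1]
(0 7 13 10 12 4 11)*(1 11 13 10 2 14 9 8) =[7, 11, 14, 3, 13, 5, 6, 10, 1, 8, 12, 0, 4, 2, 9] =(0 7 10 12 4 13 2 14 9 8 1 11)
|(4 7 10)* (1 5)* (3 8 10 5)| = |(1 3 8 10 4 7 5)| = 7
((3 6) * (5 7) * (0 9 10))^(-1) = (0 10 9)(3 6)(5 7)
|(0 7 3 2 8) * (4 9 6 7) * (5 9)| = 9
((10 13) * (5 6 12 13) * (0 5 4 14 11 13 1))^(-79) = (0 5 6 12 1)(4 14 11 13 10)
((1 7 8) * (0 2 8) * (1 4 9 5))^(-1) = ((0 2 8 4 9 5 1 7))^(-1) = (0 7 1 5 9 4 8 2)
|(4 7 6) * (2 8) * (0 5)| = 6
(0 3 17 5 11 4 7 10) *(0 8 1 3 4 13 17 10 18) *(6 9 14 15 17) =(0 4 7 18)(1 3 10 8)(5 11 13 6 9 14 15 17) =[4, 3, 2, 10, 7, 11, 9, 18, 1, 14, 8, 13, 12, 6, 15, 17, 16, 5, 0]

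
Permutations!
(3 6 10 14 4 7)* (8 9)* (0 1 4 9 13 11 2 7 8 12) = (0 1 4 8 13 11 2 7 3 6 10 14 9 12) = [1, 4, 7, 6, 8, 5, 10, 3, 13, 12, 14, 2, 0, 11, 9]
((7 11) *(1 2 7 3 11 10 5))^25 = (3 11)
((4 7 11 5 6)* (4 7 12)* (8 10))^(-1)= ((4 12)(5 6 7 11)(8 10))^(-1)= (4 12)(5 11 7 6)(8 10)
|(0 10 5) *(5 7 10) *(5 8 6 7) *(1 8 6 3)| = |(0 6 7 10 5)(1 8 3)| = 15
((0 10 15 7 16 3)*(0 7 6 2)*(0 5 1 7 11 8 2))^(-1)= ((0 10 15 6)(1 7 16 3 11 8 2 5))^(-1)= (0 6 15 10)(1 5 2 8 11 3 16 7)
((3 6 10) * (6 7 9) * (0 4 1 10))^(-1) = (0 6 9 7 3 10 1 4)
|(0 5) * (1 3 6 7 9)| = |(0 5)(1 3 6 7 9)| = 10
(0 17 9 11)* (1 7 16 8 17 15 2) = [15, 7, 1, 3, 4, 5, 6, 16, 17, 11, 10, 0, 12, 13, 14, 2, 8, 9] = (0 15 2 1 7 16 8 17 9 11)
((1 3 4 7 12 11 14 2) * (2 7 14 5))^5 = ((1 3 4 14 7 12 11 5 2))^5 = (1 12 3 11 4 5 14 2 7)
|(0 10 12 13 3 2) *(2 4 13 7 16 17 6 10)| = 6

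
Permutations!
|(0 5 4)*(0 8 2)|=|(0 5 4 8 2)|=5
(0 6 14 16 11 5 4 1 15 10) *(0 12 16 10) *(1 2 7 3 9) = [6, 15, 7, 9, 2, 4, 14, 3, 8, 1, 12, 5, 16, 13, 10, 0, 11] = (0 6 14 10 12 16 11 5 4 2 7 3 9 1 15)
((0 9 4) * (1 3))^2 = (0 4 9)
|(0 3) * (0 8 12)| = 4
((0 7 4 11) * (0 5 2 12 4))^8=(2 11 12 5 4)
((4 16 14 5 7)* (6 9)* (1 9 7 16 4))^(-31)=(1 9 6 7)(5 14 16)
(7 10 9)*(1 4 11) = (1 4 11)(7 10 9) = [0, 4, 2, 3, 11, 5, 6, 10, 8, 7, 9, 1]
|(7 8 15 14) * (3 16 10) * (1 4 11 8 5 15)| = |(1 4 11 8)(3 16 10)(5 15 14 7)| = 12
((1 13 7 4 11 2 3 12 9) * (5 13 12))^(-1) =((1 12 9)(2 3 5 13 7 4 11))^(-1) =(1 9 12)(2 11 4 7 13 5 3)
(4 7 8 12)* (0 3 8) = [3, 1, 2, 8, 7, 5, 6, 0, 12, 9, 10, 11, 4] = (0 3 8 12 4 7)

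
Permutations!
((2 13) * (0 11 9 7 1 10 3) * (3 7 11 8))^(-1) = ((0 8 3)(1 10 7)(2 13)(9 11))^(-1) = (0 3 8)(1 7 10)(2 13)(9 11)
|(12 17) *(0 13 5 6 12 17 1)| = 6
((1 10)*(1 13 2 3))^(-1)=(1 3 2 13 10)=((1 10 13 2 3))^(-1)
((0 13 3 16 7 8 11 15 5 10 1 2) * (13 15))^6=(16)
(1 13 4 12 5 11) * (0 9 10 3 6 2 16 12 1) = [9, 13, 16, 6, 1, 11, 2, 7, 8, 10, 3, 0, 5, 4, 14, 15, 12] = (0 9 10 3 6 2 16 12 5 11)(1 13 4)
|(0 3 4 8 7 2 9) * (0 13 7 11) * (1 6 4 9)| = |(0 3 9 13 7 2 1 6 4 8 11)| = 11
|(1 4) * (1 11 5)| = |(1 4 11 5)| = 4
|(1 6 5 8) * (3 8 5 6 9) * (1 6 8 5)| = 4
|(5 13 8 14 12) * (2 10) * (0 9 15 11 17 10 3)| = |(0 9 15 11 17 10 2 3)(5 13 8 14 12)| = 40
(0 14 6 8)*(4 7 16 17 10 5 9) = (0 14 6 8)(4 7 16 17 10 5 9) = [14, 1, 2, 3, 7, 9, 8, 16, 0, 4, 5, 11, 12, 13, 6, 15, 17, 10]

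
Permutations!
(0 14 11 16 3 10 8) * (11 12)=(0 14 12 11 16 3 10 8)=[14, 1, 2, 10, 4, 5, 6, 7, 0, 9, 8, 16, 11, 13, 12, 15, 3]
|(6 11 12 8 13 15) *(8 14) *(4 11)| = |(4 11 12 14 8 13 15 6)| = 8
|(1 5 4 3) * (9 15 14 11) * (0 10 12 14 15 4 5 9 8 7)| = |(15)(0 10 12 14 11 8 7)(1 9 4 3)| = 28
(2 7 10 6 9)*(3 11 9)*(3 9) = (2 7 10 6 9)(3 11) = [0, 1, 7, 11, 4, 5, 9, 10, 8, 2, 6, 3]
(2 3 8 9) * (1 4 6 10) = (1 4 6 10)(2 3 8 9) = [0, 4, 3, 8, 6, 5, 10, 7, 9, 2, 1]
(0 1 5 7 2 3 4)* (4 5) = (0 1 4)(2 3 5 7) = [1, 4, 3, 5, 0, 7, 6, 2]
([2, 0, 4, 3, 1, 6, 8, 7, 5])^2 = [4, 2, 1, 3, 0, 8, 5, 7, 6]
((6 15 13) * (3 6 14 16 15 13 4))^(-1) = (3 4 15 16 14 13 6)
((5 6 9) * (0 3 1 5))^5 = (0 9 6 5 1 3)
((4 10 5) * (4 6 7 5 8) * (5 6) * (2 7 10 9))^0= (10)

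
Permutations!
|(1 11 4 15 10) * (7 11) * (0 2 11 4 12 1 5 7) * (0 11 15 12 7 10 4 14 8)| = 10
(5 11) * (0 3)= [3, 1, 2, 0, 4, 11, 6, 7, 8, 9, 10, 5]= (0 3)(5 11)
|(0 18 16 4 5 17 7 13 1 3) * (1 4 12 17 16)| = |(0 18 1 3)(4 5 16 12 17 7 13)| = 28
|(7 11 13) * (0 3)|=6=|(0 3)(7 11 13)|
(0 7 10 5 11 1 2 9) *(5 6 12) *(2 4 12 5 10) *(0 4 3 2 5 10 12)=(12)(0 7 5 11 1 3 2 9 4)(6 10)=[7, 3, 9, 2, 0, 11, 10, 5, 8, 4, 6, 1, 12]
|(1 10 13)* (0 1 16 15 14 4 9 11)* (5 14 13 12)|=9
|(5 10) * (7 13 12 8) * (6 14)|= 4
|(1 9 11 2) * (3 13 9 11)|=3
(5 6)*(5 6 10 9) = (5 10 9) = [0, 1, 2, 3, 4, 10, 6, 7, 8, 5, 9]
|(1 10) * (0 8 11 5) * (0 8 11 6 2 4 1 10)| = |(0 11 5 8 6 2 4 1)| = 8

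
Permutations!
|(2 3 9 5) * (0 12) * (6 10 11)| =|(0 12)(2 3 9 5)(6 10 11)| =12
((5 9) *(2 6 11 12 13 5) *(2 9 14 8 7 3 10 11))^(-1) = (2 6)(3 7 8 14 5 13 12 11 10)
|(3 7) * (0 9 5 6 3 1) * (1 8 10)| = 9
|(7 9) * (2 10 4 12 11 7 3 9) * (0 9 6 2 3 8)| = 24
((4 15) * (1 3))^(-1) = ((1 3)(4 15))^(-1) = (1 3)(4 15)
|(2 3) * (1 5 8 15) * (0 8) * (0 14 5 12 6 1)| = 6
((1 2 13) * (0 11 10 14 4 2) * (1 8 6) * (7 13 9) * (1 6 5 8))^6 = (0 9 10 13 4)(1 2 11 7 14)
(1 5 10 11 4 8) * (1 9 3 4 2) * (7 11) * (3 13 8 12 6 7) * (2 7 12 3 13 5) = (1 2)(3 4)(5 10 13 8 9)(6 12)(7 11) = [0, 2, 1, 4, 3, 10, 12, 11, 9, 5, 13, 7, 6, 8]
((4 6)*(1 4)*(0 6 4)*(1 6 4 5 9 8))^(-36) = (9)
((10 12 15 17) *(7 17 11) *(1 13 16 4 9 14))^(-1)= ((1 13 16 4 9 14)(7 17 10 12 15 11))^(-1)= (1 14 9 4 16 13)(7 11 15 12 10 17)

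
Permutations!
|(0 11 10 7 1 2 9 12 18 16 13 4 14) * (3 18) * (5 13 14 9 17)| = 16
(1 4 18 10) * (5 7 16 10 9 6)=(1 4 18 9 6 5 7 16 10)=[0, 4, 2, 3, 18, 7, 5, 16, 8, 6, 1, 11, 12, 13, 14, 15, 10, 17, 9]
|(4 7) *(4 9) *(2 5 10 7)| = 6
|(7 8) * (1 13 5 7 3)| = 6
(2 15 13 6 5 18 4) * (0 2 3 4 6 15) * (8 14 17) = (0 2)(3 4)(5 18 6)(8 14 17)(13 15) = [2, 1, 0, 4, 3, 18, 5, 7, 14, 9, 10, 11, 12, 15, 17, 13, 16, 8, 6]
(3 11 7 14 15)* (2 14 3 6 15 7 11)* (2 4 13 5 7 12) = (2 14 12)(3 4 13 5 7)(6 15) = [0, 1, 14, 4, 13, 7, 15, 3, 8, 9, 10, 11, 2, 5, 12, 6]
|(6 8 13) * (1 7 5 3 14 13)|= |(1 7 5 3 14 13 6 8)|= 8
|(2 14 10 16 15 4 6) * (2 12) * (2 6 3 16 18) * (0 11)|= 4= |(0 11)(2 14 10 18)(3 16 15 4)(6 12)|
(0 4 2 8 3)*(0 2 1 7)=(0 4 1 7)(2 8 3)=[4, 7, 8, 2, 1, 5, 6, 0, 3]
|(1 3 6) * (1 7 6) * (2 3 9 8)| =10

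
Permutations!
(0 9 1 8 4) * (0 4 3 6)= [9, 8, 2, 6, 4, 5, 0, 7, 3, 1]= (0 9 1 8 3 6)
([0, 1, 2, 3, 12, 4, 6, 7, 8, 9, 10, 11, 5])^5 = (4 5 12)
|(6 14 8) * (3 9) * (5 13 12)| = 6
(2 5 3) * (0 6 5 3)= (0 6 5)(2 3)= [6, 1, 3, 2, 4, 0, 5]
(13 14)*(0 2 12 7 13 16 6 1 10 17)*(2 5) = [5, 10, 12, 3, 4, 2, 1, 13, 8, 9, 17, 11, 7, 14, 16, 15, 6, 0] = (0 5 2 12 7 13 14 16 6 1 10 17)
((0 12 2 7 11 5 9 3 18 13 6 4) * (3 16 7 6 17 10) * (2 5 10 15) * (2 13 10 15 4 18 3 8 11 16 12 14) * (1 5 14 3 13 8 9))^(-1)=(0 4 17 13 3)(1 5)(2 14 12 9 10 18 6)(7 16)(8 15 11)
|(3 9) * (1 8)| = 2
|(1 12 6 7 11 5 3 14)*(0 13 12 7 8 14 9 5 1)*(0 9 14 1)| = |(0 13 12 6 8 1 7 11)(3 14 9 5)| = 8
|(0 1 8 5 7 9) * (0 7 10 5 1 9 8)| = |(0 9 7 8 1)(5 10)| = 10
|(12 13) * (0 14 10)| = 6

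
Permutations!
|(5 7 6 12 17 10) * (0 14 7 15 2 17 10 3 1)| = 12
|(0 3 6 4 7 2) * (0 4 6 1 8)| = 12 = |(0 3 1 8)(2 4 7)|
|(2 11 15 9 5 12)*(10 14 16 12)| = 9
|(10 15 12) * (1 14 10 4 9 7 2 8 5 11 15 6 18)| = 45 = |(1 14 10 6 18)(2 8 5 11 15 12 4 9 7)|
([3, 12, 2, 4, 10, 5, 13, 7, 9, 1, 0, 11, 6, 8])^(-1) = (0 10 4 3)(1 9 8 13 6 12)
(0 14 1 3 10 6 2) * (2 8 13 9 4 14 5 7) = [5, 3, 0, 10, 14, 7, 8, 2, 13, 4, 6, 11, 12, 9, 1] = (0 5 7 2)(1 3 10 6 8 13 9 4 14)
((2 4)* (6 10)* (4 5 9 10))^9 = (2 10)(4 9)(5 6)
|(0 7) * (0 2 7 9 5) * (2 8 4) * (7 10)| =15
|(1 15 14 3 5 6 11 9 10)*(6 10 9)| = |(1 15 14 3 5 10)(6 11)| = 6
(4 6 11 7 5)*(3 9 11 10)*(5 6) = (3 9 11 7 6 10)(4 5) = [0, 1, 2, 9, 5, 4, 10, 6, 8, 11, 3, 7]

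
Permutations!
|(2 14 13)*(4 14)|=|(2 4 14 13)|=4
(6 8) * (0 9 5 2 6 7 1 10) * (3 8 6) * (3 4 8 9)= (0 3 9 5 2 4 8 7 1 10)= [3, 10, 4, 9, 8, 2, 6, 1, 7, 5, 0]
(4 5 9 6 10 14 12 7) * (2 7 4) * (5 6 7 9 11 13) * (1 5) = [0, 5, 9, 3, 6, 11, 10, 2, 8, 7, 14, 13, 4, 1, 12] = (1 5 11 13)(2 9 7)(4 6 10 14 12)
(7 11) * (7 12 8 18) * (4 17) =[0, 1, 2, 3, 17, 5, 6, 11, 18, 9, 10, 12, 8, 13, 14, 15, 16, 4, 7] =(4 17)(7 11 12 8 18)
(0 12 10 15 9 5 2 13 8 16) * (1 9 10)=(0 12 1 9 5 2 13 8 16)(10 15)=[12, 9, 13, 3, 4, 2, 6, 7, 16, 5, 15, 11, 1, 8, 14, 10, 0]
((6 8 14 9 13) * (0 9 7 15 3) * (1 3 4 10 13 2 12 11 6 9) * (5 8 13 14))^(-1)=((0 1 3)(2 12 11 6 13 9)(4 10 14 7 15)(5 8))^(-1)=(0 3 1)(2 9 13 6 11 12)(4 15 7 14 10)(5 8)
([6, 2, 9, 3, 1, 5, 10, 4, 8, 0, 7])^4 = [4, 6, 10, 3, 0, 5, 1, 9, 8, 7, 2]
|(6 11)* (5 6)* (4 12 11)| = |(4 12 11 5 6)| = 5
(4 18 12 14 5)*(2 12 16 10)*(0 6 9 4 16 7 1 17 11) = [6, 17, 12, 3, 18, 16, 9, 1, 8, 4, 2, 0, 14, 13, 5, 15, 10, 11, 7] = (0 6 9 4 18 7 1 17 11)(2 12 14 5 16 10)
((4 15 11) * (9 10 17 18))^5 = (4 11 15)(9 10 17 18) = ((4 15 11)(9 10 17 18))^5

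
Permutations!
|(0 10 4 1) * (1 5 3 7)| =|(0 10 4 5 3 7 1)| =7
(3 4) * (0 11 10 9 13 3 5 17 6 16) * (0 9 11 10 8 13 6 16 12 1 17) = [10, 17, 2, 4, 5, 0, 12, 7, 13, 6, 11, 8, 1, 3, 14, 15, 9, 16] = (0 10 11 8 13 3 4 5)(1 17 16 9 6 12)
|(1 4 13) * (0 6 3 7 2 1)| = |(0 6 3 7 2 1 4 13)| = 8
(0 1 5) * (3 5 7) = (0 1 7 3 5) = [1, 7, 2, 5, 4, 0, 6, 3]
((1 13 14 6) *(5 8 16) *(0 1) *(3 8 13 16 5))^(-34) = ((0 1 16 3 8 5 13 14 6))^(-34) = (0 16 8 13 6 1 3 5 14)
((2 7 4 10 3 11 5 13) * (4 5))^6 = (2 5)(3 4)(7 13)(10 11)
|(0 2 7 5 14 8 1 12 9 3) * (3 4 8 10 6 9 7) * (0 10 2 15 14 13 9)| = |(0 15 14 2 3 10 6)(1 12 7 5 13 9 4 8)| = 56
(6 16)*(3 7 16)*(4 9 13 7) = (3 4 9 13 7 16 6) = [0, 1, 2, 4, 9, 5, 3, 16, 8, 13, 10, 11, 12, 7, 14, 15, 6]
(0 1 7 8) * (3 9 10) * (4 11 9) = (0 1 7 8)(3 4 11 9 10) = [1, 7, 2, 4, 11, 5, 6, 8, 0, 10, 3, 9]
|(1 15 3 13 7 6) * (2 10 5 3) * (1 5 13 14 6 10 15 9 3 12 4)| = |(1 9 3 14 6 5 12 4)(2 15)(7 10 13)| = 24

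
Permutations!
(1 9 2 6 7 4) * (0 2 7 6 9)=(0 2 9 7 4 1)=[2, 0, 9, 3, 1, 5, 6, 4, 8, 7]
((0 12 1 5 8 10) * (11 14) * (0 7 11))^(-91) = (0 14 11 7 10 8 5 1 12)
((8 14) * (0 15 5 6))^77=((0 15 5 6)(8 14))^77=(0 15 5 6)(8 14)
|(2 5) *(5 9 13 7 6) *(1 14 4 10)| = 12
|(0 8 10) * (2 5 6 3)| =12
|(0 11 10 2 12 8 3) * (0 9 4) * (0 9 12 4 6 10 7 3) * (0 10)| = |(0 11 7 3 12 8 10 2 4 9 6)| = 11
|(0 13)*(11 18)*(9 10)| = 2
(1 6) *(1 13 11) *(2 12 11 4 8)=(1 6 13 4 8 2 12 11)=[0, 6, 12, 3, 8, 5, 13, 7, 2, 9, 10, 1, 11, 4]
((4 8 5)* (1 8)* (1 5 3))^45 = (8)(4 5)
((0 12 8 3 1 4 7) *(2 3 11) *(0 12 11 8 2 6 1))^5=((0 11 6 1 4 7 12 2 3))^5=(0 7 11 12 6 2 1 3 4)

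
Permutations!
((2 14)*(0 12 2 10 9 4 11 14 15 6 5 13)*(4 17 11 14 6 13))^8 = ((0 12 2 15 13)(4 14 10 9 17 11 6 5))^8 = (17)(0 15 12 13 2)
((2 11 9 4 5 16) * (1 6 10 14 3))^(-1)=((1 6 10 14 3)(2 11 9 4 5 16))^(-1)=(1 3 14 10 6)(2 16 5 4 9 11)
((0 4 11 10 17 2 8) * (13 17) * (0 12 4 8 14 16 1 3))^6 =(0 13 3 10 1 11 16 4 14 12 2 8 17)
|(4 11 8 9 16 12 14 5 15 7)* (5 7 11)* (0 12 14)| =18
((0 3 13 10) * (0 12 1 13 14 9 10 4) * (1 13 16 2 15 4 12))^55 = (0 1)(2 14)(3 16)(4 10)(9 15)(12 13) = ((0 3 14 9 10 1 16 2 15 4)(12 13))^55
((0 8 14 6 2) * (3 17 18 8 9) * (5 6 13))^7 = ((0 9 3 17 18 8 14 13 5 6 2))^7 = (0 13 17 2 14 3 6 8 9 5 18)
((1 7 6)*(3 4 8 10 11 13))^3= (3 10)(4 11)(8 13)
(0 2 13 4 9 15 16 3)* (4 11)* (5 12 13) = [2, 1, 5, 0, 9, 12, 6, 7, 8, 15, 10, 4, 13, 11, 14, 16, 3] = (0 2 5 12 13 11 4 9 15 16 3)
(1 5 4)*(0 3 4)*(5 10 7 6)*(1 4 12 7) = [3, 10, 2, 12, 4, 0, 5, 6, 8, 9, 1, 11, 7] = (0 3 12 7 6 5)(1 10)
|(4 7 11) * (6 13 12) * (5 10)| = 6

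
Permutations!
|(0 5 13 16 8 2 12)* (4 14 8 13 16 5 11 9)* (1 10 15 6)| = 24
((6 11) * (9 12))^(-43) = ((6 11)(9 12))^(-43) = (6 11)(9 12)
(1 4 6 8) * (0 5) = (0 5)(1 4 6 8) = [5, 4, 2, 3, 6, 0, 8, 7, 1]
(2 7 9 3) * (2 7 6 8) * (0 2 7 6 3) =(0 2 3 6 8 7 9) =[2, 1, 3, 6, 4, 5, 8, 9, 7, 0]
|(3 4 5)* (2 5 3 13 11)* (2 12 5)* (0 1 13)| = 6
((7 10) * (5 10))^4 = ((5 10 7))^4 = (5 10 7)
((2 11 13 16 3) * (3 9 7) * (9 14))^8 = (16)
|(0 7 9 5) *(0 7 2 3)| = 3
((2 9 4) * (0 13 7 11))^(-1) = ((0 13 7 11)(2 9 4))^(-1) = (0 11 7 13)(2 4 9)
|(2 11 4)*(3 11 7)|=5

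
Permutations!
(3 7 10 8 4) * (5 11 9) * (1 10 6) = (1 10 8 4 3 7 6)(5 11 9) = [0, 10, 2, 7, 3, 11, 1, 6, 4, 5, 8, 9]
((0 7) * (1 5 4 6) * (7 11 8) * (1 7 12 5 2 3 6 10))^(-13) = ((0 11 8 12 5 4 10 1 2 3 6 7))^(-13) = (0 7 6 3 2 1 10 4 5 12 8 11)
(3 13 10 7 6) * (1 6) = (1 6 3 13 10 7) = [0, 6, 2, 13, 4, 5, 3, 1, 8, 9, 7, 11, 12, 10]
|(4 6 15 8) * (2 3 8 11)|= |(2 3 8 4 6 15 11)|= 7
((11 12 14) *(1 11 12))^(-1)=((1 11)(12 14))^(-1)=(1 11)(12 14)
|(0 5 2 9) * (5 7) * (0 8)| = 6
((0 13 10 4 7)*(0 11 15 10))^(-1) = ((0 13)(4 7 11 15 10))^(-1) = (0 13)(4 10 15 11 7)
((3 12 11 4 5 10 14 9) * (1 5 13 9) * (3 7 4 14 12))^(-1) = ((1 5 10 12 11 14)(4 13 9 7))^(-1) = (1 14 11 12 10 5)(4 7 9 13)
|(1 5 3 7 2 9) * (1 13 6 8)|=9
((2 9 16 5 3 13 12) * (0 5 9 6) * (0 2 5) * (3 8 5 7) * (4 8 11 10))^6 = ((2 6)(3 13 12 7)(4 8 5 11 10)(9 16))^6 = (16)(3 12)(4 8 5 11 10)(7 13)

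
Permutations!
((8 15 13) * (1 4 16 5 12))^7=((1 4 16 5 12)(8 15 13))^7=(1 16 12 4 5)(8 15 13)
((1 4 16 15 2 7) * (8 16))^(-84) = (16) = ((1 4 8 16 15 2 7))^(-84)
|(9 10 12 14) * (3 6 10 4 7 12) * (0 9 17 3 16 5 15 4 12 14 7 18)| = 14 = |(0 9 12 7 14 17 3 6 10 16 5 15 4 18)|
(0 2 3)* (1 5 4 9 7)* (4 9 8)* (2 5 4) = [5, 4, 3, 0, 8, 9, 6, 1, 2, 7] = (0 5 9 7 1 4 8 2 3)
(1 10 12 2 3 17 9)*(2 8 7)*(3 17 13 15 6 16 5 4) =[0, 10, 17, 13, 3, 4, 16, 2, 7, 1, 12, 11, 8, 15, 14, 6, 5, 9] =(1 10 12 8 7 2 17 9)(3 13 15 6 16 5 4)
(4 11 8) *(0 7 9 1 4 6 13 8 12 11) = (0 7 9 1 4)(6 13 8)(11 12) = [7, 4, 2, 3, 0, 5, 13, 9, 6, 1, 10, 12, 11, 8]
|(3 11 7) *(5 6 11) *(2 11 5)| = |(2 11 7 3)(5 6)| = 4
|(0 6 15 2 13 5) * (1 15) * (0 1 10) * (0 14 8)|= |(0 6 10 14 8)(1 15 2 13 5)|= 5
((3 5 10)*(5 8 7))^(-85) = ((3 8 7 5 10))^(-85) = (10)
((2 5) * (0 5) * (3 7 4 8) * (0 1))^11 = ((0 5 2 1)(3 7 4 8))^11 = (0 1 2 5)(3 8 4 7)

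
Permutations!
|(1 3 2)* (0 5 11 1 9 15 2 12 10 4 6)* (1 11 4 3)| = 12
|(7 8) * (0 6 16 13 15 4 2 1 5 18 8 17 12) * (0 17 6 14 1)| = |(0 14 1 5 18 8 7 6 16 13 15 4 2)(12 17)| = 26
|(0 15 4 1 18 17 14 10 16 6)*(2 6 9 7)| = |(0 15 4 1 18 17 14 10 16 9 7 2 6)| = 13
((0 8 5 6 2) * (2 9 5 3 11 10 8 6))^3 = (0 5 6 2 9)(3 8 10 11)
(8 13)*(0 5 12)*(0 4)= (0 5 12 4)(8 13)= [5, 1, 2, 3, 0, 12, 6, 7, 13, 9, 10, 11, 4, 8]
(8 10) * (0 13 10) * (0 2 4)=(0 13 10 8 2 4)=[13, 1, 4, 3, 0, 5, 6, 7, 2, 9, 8, 11, 12, 10]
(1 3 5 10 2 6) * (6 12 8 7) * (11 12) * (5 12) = (1 3 12 8 7 6)(2 11 5 10) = [0, 3, 11, 12, 4, 10, 1, 6, 7, 9, 2, 5, 8]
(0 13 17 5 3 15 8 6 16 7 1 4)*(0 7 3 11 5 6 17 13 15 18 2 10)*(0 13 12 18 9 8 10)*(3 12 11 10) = (0 15 3 9 8 17 6 16 12 18 2)(1 4 7)(5 10 13 11) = [15, 4, 0, 9, 7, 10, 16, 1, 17, 8, 13, 5, 18, 11, 14, 3, 12, 6, 2]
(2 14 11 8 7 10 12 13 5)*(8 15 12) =[0, 1, 14, 3, 4, 2, 6, 10, 7, 9, 8, 15, 13, 5, 11, 12] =(2 14 11 15 12 13 5)(7 10 8)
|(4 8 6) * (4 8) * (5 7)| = |(5 7)(6 8)| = 2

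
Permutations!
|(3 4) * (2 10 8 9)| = 4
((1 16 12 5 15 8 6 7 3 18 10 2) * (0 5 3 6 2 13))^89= ((0 5 15 8 2 1 16 12 3 18 10 13)(6 7))^89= (0 1 10 8 3 5 16 13 2 18 15 12)(6 7)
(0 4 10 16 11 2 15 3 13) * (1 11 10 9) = (0 4 9 1 11 2 15 3 13)(10 16) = [4, 11, 15, 13, 9, 5, 6, 7, 8, 1, 16, 2, 12, 0, 14, 3, 10]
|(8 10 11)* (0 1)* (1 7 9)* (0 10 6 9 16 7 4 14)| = 6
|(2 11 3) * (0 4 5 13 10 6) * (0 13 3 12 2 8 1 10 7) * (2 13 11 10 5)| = 36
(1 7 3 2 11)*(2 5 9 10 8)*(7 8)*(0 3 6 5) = (0 3)(1 8 2 11)(5 9 10 7 6) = [3, 8, 11, 0, 4, 9, 5, 6, 2, 10, 7, 1]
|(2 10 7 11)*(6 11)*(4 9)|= |(2 10 7 6 11)(4 9)|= 10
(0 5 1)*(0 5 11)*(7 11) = (0 7 11)(1 5) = [7, 5, 2, 3, 4, 1, 6, 11, 8, 9, 10, 0]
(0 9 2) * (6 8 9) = (0 6 8 9 2) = [6, 1, 0, 3, 4, 5, 8, 7, 9, 2]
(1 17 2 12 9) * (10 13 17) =(1 10 13 17 2 12 9) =[0, 10, 12, 3, 4, 5, 6, 7, 8, 1, 13, 11, 9, 17, 14, 15, 16, 2]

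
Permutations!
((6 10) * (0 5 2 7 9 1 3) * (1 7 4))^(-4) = ((0 5 2 4 1 3)(6 10)(7 9))^(-4) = (10)(0 2 1)(3 5 4)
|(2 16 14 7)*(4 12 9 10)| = 4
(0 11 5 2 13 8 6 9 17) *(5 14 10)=(0 11 14 10 5 2 13 8 6 9 17)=[11, 1, 13, 3, 4, 2, 9, 7, 6, 17, 5, 14, 12, 8, 10, 15, 16, 0]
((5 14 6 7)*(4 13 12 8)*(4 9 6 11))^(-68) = ((4 13 12 8 9 6 7 5 14 11))^(-68) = (4 12 9 7 14)(5 11 13 8 6)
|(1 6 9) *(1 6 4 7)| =|(1 4 7)(6 9)| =6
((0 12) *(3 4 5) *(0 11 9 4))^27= (0 3 5 4 9 11 12)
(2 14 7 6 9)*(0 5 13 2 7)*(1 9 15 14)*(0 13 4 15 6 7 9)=(0 5 4 15 14 13 2 1)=[5, 0, 1, 3, 15, 4, 6, 7, 8, 9, 10, 11, 12, 2, 13, 14]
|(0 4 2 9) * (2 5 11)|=|(0 4 5 11 2 9)|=6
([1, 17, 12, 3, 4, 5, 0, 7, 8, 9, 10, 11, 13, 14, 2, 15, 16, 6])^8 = (17)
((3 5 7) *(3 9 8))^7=((3 5 7 9 8))^7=(3 7 8 5 9)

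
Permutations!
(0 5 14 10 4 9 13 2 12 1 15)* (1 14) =(0 5 1 15)(2 12 14 10 4 9 13) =[5, 15, 12, 3, 9, 1, 6, 7, 8, 13, 4, 11, 14, 2, 10, 0]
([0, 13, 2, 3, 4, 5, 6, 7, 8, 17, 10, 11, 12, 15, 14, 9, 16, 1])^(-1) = (1 17 9 15 13)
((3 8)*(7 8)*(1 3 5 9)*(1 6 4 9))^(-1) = (1 5 8 7 3)(4 6 9)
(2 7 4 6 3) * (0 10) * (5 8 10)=(0 5 8 10)(2 7 4 6 3)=[5, 1, 7, 2, 6, 8, 3, 4, 10, 9, 0]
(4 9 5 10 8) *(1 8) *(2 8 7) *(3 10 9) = (1 7 2 8 4 3 10)(5 9) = [0, 7, 8, 10, 3, 9, 6, 2, 4, 5, 1]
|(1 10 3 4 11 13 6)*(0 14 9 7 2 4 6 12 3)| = |(0 14 9 7 2 4 11 13 12 3 6 1 10)| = 13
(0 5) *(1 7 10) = (0 5)(1 7 10) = [5, 7, 2, 3, 4, 0, 6, 10, 8, 9, 1]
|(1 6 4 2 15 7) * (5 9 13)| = |(1 6 4 2 15 7)(5 9 13)| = 6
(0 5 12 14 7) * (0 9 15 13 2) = (0 5 12 14 7 9 15 13 2) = [5, 1, 0, 3, 4, 12, 6, 9, 8, 15, 10, 11, 14, 2, 7, 13]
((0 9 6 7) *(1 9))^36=(0 1 9 6 7)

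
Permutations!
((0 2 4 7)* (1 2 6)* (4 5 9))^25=((0 6 1 2 5 9 4 7))^25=(0 6 1 2 5 9 4 7)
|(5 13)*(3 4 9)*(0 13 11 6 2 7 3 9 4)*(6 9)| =9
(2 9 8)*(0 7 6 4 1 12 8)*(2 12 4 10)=(0 7 6 10 2 9)(1 4)(8 12)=[7, 4, 9, 3, 1, 5, 10, 6, 12, 0, 2, 11, 8]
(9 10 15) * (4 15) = (4 15 9 10) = [0, 1, 2, 3, 15, 5, 6, 7, 8, 10, 4, 11, 12, 13, 14, 9]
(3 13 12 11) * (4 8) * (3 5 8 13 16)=(3 16)(4 13 12 11 5 8)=[0, 1, 2, 16, 13, 8, 6, 7, 4, 9, 10, 5, 11, 12, 14, 15, 3]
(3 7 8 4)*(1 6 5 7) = (1 6 5 7 8 4 3) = [0, 6, 2, 1, 3, 7, 5, 8, 4]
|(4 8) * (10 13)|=|(4 8)(10 13)|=2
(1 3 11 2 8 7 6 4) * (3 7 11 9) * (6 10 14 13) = (1 7 10 14 13 6 4)(2 8 11)(3 9) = [0, 7, 8, 9, 1, 5, 4, 10, 11, 3, 14, 2, 12, 6, 13]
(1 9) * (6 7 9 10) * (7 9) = (1 10 6 9) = [0, 10, 2, 3, 4, 5, 9, 7, 8, 1, 6]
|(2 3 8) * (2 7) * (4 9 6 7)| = |(2 3 8 4 9 6 7)| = 7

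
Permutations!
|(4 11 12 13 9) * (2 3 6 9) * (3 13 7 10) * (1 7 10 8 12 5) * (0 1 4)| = |(0 1 7 8 12 10 3 6 9)(2 13)(4 11 5)| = 18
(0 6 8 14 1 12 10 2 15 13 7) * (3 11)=(0 6 8 14 1 12 10 2 15 13 7)(3 11)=[6, 12, 15, 11, 4, 5, 8, 0, 14, 9, 2, 3, 10, 7, 1, 13]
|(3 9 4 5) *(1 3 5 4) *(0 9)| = 4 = |(0 9 1 3)|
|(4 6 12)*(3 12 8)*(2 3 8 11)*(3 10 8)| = 8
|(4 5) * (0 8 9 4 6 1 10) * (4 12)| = 9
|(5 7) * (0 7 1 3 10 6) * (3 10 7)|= 7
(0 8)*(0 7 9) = (0 8 7 9) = [8, 1, 2, 3, 4, 5, 6, 9, 7, 0]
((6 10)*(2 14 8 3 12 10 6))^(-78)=((2 14 8 3 12 10))^(-78)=(14)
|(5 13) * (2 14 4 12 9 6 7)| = 14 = |(2 14 4 12 9 6 7)(5 13)|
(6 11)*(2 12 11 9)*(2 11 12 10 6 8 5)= (12)(2 10 6 9 11 8 5)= [0, 1, 10, 3, 4, 2, 9, 7, 5, 11, 6, 8, 12]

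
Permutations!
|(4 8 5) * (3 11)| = |(3 11)(4 8 5)| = 6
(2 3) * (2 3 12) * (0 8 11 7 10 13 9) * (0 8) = (2 12)(7 10 13 9 8 11) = [0, 1, 12, 3, 4, 5, 6, 10, 11, 8, 13, 7, 2, 9]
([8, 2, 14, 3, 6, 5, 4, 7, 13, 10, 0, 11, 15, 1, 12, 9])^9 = [10, 13, 1, 3, 6, 5, 4, 7, 0, 15, 9, 11, 14, 8, 2, 12]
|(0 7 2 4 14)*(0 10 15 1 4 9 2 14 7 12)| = 6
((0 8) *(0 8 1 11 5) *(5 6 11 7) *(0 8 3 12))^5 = (0 3 5 1 12 8 7)(6 11)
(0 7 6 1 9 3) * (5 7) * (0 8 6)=(0 5 7)(1 9 3 8 6)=[5, 9, 2, 8, 4, 7, 1, 0, 6, 3]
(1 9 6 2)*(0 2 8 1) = [2, 9, 0, 3, 4, 5, 8, 7, 1, 6] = (0 2)(1 9 6 8)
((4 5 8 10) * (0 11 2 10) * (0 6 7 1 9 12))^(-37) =((0 11 2 10 4 5 8 6 7 1 9 12))^(-37) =(0 12 9 1 7 6 8 5 4 10 2 11)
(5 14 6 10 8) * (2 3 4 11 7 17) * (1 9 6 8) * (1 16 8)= (1 9 6 10 16 8 5 14)(2 3 4 11 7 17)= [0, 9, 3, 4, 11, 14, 10, 17, 5, 6, 16, 7, 12, 13, 1, 15, 8, 2]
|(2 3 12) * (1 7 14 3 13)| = 7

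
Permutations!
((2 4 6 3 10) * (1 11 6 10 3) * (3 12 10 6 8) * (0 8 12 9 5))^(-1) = (0 5 9 3 8)(1 6 4 2 10 12 11)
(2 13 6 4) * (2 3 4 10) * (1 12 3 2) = [0, 12, 13, 4, 2, 5, 10, 7, 8, 9, 1, 11, 3, 6] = (1 12 3 4 2 13 6 10)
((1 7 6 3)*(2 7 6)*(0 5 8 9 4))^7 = (0 8 4 5 9)(1 6 3)(2 7)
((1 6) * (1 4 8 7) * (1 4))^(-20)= ((1 6)(4 8 7))^(-20)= (4 8 7)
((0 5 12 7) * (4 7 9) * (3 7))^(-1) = (0 7 3 4 9 12 5)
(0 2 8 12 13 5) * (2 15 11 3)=(0 15 11 3 2 8 12 13 5)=[15, 1, 8, 2, 4, 0, 6, 7, 12, 9, 10, 3, 13, 5, 14, 11]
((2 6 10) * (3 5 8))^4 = (2 6 10)(3 5 8)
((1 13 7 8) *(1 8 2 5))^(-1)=(1 5 2 7 13)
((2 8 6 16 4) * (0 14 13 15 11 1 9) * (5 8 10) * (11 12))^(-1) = ((0 14 13 15 12 11 1 9)(2 10 5 8 6 16 4))^(-1) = (0 9 1 11 12 15 13 14)(2 4 16 6 8 5 10)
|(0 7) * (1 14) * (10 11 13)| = |(0 7)(1 14)(10 11 13)| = 6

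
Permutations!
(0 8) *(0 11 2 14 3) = (0 8 11 2 14 3) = [8, 1, 14, 0, 4, 5, 6, 7, 11, 9, 10, 2, 12, 13, 3]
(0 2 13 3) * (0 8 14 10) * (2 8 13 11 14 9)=[8, 1, 11, 13, 4, 5, 6, 7, 9, 2, 0, 14, 12, 3, 10]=(0 8 9 2 11 14 10)(3 13)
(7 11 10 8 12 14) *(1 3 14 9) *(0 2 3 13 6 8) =[2, 13, 3, 14, 4, 5, 8, 11, 12, 1, 0, 10, 9, 6, 7] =(0 2 3 14 7 11 10)(1 13 6 8 12 9)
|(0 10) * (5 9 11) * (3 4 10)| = |(0 3 4 10)(5 9 11)| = 12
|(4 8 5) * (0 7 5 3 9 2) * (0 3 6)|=|(0 7 5 4 8 6)(2 3 9)|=6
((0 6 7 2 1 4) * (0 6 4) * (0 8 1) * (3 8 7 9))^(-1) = (0 2 7 1 8 3 9 6 4)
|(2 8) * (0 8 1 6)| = 5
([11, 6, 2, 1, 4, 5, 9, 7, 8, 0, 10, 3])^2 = (0 3 6)(1 9 11)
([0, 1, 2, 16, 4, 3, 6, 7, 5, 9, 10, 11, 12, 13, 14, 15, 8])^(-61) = (3 5 8 16)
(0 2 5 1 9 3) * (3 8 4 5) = [2, 9, 3, 0, 5, 1, 6, 7, 4, 8] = (0 2 3)(1 9 8 4 5)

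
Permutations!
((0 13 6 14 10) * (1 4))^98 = (0 14 13 10 6)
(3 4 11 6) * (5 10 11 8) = (3 4 8 5 10 11 6) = [0, 1, 2, 4, 8, 10, 3, 7, 5, 9, 11, 6]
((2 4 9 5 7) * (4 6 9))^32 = (2 9 7 6 5)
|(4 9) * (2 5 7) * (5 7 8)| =2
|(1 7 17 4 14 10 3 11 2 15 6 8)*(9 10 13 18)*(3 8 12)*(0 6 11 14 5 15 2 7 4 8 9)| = |(0 6 12 3 14 13 18)(1 4 5 15 11 7 17 8)(9 10)| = 56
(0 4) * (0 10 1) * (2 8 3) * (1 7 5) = (0 4 10 7 5 1)(2 8 3) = [4, 0, 8, 2, 10, 1, 6, 5, 3, 9, 7]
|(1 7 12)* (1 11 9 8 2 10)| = 8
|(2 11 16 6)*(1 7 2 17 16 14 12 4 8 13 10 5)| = 33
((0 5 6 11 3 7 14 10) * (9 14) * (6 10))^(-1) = ((0 5 10)(3 7 9 14 6 11))^(-1) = (0 10 5)(3 11 6 14 9 7)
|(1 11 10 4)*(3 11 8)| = 6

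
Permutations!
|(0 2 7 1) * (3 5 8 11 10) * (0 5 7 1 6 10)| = |(0 2 1 5 8 11)(3 7 6 10)| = 12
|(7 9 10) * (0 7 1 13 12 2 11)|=9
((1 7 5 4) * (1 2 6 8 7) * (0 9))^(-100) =(9)(2 8 5)(4 6 7)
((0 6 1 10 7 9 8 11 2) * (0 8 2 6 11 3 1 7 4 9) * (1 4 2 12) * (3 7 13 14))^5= (0 3 10 11 4 2 6 9 8 13 12 7 14 1)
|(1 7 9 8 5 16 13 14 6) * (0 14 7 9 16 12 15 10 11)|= 33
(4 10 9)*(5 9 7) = (4 10 7 5 9) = [0, 1, 2, 3, 10, 9, 6, 5, 8, 4, 7]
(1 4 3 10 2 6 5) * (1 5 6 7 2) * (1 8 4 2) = [0, 2, 7, 10, 3, 5, 6, 1, 4, 9, 8] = (1 2 7)(3 10 8 4)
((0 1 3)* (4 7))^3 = ((0 1 3)(4 7))^3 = (4 7)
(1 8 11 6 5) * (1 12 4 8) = (4 8 11 6 5 12) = [0, 1, 2, 3, 8, 12, 5, 7, 11, 9, 10, 6, 4]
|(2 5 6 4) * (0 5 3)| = 6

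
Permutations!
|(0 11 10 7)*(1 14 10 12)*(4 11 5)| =9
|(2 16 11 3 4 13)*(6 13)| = 7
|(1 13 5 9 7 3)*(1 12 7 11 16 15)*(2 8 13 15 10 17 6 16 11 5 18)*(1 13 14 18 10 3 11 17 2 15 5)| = 21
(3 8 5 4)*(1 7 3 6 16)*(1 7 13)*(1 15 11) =(1 13 15 11)(3 8 5 4 6 16 7) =[0, 13, 2, 8, 6, 4, 16, 3, 5, 9, 10, 1, 12, 15, 14, 11, 7]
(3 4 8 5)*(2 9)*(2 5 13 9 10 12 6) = (2 10 12 6)(3 4 8 13 9 5) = [0, 1, 10, 4, 8, 3, 2, 7, 13, 5, 12, 11, 6, 9]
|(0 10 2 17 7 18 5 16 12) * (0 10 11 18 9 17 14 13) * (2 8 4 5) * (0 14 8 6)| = 66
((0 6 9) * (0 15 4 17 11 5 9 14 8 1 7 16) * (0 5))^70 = ((0 6 14 8 1 7 16 5 9 15 4 17 11))^70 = (0 7 4 14 5 11 1 15 6 16 17 8 9)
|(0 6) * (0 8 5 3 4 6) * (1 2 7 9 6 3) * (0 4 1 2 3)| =|(0 4)(1 3)(2 7 9 6 8 5)| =6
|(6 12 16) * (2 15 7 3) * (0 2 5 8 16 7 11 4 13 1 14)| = 56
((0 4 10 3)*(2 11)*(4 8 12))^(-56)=(0 10 12)(3 4 8)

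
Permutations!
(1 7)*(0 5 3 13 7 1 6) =(0 5 3 13 7 6) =[5, 1, 2, 13, 4, 3, 0, 6, 8, 9, 10, 11, 12, 7]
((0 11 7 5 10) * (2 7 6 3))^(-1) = (0 10 5 7 2 3 6 11)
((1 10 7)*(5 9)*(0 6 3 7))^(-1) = (0 10 1 7 3 6)(5 9)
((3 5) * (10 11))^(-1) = ((3 5)(10 11))^(-1) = (3 5)(10 11)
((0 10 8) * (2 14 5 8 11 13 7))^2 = (0 11 7 14 8 10 13 2 5)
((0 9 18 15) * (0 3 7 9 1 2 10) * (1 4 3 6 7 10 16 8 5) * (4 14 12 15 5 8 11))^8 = (0 5)(1 14)(2 12)(3 9)(4 7)(6 11)(10 18)(15 16)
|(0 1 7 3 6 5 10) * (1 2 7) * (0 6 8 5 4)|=9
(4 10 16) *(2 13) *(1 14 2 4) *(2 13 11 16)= [0, 14, 11, 3, 10, 5, 6, 7, 8, 9, 2, 16, 12, 4, 13, 15, 1]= (1 14 13 4 10 2 11 16)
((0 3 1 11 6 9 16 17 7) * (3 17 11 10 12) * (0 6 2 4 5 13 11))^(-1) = ((0 17 7 6 9 16)(1 10 12 3)(2 4 5 13 11))^(-1) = (0 16 9 6 7 17)(1 3 12 10)(2 11 13 5 4)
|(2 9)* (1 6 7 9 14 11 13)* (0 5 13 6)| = |(0 5 13 1)(2 14 11 6 7 9)| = 12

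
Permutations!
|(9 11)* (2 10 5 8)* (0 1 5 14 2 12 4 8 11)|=|(0 1 5 11 9)(2 10 14)(4 8 12)|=15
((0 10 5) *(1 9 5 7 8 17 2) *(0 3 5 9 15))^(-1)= (0 15 1 2 17 8 7 10)(3 5)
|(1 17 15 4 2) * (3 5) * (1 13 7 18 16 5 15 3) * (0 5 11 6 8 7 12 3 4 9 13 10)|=210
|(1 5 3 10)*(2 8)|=|(1 5 3 10)(2 8)|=4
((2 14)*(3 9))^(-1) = (2 14)(3 9)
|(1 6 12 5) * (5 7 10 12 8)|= 12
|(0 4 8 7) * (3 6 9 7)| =|(0 4 8 3 6 9 7)| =7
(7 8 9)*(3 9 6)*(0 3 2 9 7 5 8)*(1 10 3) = [1, 10, 9, 7, 4, 8, 2, 0, 6, 5, 3] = (0 1 10 3 7)(2 9 5 8 6)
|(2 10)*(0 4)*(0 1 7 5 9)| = 6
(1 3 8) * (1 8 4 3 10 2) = (1 10 2)(3 4) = [0, 10, 1, 4, 3, 5, 6, 7, 8, 9, 2]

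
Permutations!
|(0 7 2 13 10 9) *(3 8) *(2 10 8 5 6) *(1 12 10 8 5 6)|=|(0 7 8 3 6 2 13 5 1 12 10 9)|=12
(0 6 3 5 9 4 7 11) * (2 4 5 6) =(0 2 4 7 11)(3 6)(5 9) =[2, 1, 4, 6, 7, 9, 3, 11, 8, 5, 10, 0]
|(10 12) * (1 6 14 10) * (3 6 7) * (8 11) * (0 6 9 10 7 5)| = 10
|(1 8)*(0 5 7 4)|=4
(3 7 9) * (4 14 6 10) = (3 7 9)(4 14 6 10) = [0, 1, 2, 7, 14, 5, 10, 9, 8, 3, 4, 11, 12, 13, 6]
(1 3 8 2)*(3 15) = (1 15 3 8 2) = [0, 15, 1, 8, 4, 5, 6, 7, 2, 9, 10, 11, 12, 13, 14, 3]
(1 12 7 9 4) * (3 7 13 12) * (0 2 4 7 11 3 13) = [2, 13, 4, 11, 1, 5, 6, 9, 8, 7, 10, 3, 0, 12] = (0 2 4 1 13 12)(3 11)(7 9)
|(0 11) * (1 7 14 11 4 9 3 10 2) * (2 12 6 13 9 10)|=|(0 4 10 12 6 13 9 3 2 1 7 14 11)|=13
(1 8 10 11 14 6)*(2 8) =(1 2 8 10 11 14 6) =[0, 2, 8, 3, 4, 5, 1, 7, 10, 9, 11, 14, 12, 13, 6]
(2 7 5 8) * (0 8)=[8, 1, 7, 3, 4, 0, 6, 5, 2]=(0 8 2 7 5)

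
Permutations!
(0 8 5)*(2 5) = [8, 1, 5, 3, 4, 0, 6, 7, 2] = (0 8 2 5)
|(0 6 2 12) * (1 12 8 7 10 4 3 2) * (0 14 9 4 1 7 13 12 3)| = |(0 6 7 10 1 3 2 8 13 12 14 9 4)| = 13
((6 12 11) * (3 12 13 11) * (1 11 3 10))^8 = (1 11 6 13 3 12 10)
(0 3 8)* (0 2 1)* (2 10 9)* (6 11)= [3, 0, 1, 8, 4, 5, 11, 7, 10, 2, 9, 6]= (0 3 8 10 9 2 1)(6 11)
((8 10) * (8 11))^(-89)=(8 10 11)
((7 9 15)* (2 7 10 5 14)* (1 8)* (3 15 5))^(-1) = (1 8)(2 14 5 9 7)(3 10 15)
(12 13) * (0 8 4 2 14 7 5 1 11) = [8, 11, 14, 3, 2, 1, 6, 5, 4, 9, 10, 0, 13, 12, 7] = (0 8 4 2 14 7 5 1 11)(12 13)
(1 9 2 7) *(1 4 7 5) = (1 9 2 5)(4 7) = [0, 9, 5, 3, 7, 1, 6, 4, 8, 2]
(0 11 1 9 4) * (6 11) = (0 6 11 1 9 4) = [6, 9, 2, 3, 0, 5, 11, 7, 8, 4, 10, 1]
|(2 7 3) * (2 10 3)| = 2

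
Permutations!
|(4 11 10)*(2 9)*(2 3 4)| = |(2 9 3 4 11 10)| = 6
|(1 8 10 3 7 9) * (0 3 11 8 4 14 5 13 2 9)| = |(0 3 7)(1 4 14 5 13 2 9)(8 10 11)| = 21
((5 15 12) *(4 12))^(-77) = ((4 12 5 15))^(-77) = (4 15 5 12)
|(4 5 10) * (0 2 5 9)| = 6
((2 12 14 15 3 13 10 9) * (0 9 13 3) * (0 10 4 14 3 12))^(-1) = ((0 9 2)(3 12)(4 14 15 10 13))^(-1) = (0 2 9)(3 12)(4 13 10 15 14)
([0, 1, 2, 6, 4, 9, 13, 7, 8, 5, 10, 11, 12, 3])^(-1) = [0, 1, 2, 13, 4, 9, 3, 7, 8, 5, 10, 11, 12, 6]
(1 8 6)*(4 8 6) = (1 6)(4 8) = [0, 6, 2, 3, 8, 5, 1, 7, 4]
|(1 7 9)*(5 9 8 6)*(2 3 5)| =|(1 7 8 6 2 3 5 9)| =8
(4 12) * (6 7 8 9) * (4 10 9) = (4 12 10 9 6 7 8) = [0, 1, 2, 3, 12, 5, 7, 8, 4, 6, 9, 11, 10]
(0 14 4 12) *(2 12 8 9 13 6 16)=(0 14 4 8 9 13 6 16 2 12)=[14, 1, 12, 3, 8, 5, 16, 7, 9, 13, 10, 11, 0, 6, 4, 15, 2]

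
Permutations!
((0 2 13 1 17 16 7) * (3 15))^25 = ((0 2 13 1 17 16 7)(3 15))^25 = (0 17 2 16 13 7 1)(3 15)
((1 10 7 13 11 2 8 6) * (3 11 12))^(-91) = (1 6 8 2 11 3 12 13 7 10)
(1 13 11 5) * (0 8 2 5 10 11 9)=(0 8 2 5 1 13 9)(10 11)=[8, 13, 5, 3, 4, 1, 6, 7, 2, 0, 11, 10, 12, 9]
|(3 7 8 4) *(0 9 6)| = |(0 9 6)(3 7 8 4)| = 12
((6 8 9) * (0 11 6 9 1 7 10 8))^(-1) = ((0 11 6)(1 7 10 8))^(-1) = (0 6 11)(1 8 10 7)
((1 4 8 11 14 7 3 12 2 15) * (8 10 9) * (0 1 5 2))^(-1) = ((0 1 4 10 9 8 11 14 7 3 12)(2 15 5))^(-1) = (0 12 3 7 14 11 8 9 10 4 1)(2 5 15)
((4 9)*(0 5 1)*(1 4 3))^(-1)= (0 1 3 9 4 5)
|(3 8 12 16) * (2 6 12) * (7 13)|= 6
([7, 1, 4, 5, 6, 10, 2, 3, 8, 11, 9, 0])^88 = [10, 1, 4, 11, 6, 0, 2, 9, 8, 3, 7, 5]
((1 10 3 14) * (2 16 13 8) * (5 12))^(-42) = ((1 10 3 14)(2 16 13 8)(5 12))^(-42) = (1 3)(2 13)(8 16)(10 14)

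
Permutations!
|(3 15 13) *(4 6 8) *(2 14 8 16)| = 6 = |(2 14 8 4 6 16)(3 15 13)|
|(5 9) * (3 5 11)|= |(3 5 9 11)|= 4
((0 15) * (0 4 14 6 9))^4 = ((0 15 4 14 6 9))^4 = (0 6 4)(9 14 15)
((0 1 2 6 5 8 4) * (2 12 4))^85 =(0 1 12 4)(2 6 5 8)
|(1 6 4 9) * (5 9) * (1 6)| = |(4 5 9 6)| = 4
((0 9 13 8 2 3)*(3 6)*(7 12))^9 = ((0 9 13 8 2 6 3)(7 12))^9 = (0 13 2 3 9 8 6)(7 12)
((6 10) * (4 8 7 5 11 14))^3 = ((4 8 7 5 11 14)(6 10))^3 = (4 5)(6 10)(7 14)(8 11)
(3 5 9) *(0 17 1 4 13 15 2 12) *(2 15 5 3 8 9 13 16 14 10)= (0 17 1 4 16 14 10 2 12)(5 13)(8 9)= [17, 4, 12, 3, 16, 13, 6, 7, 9, 8, 2, 11, 0, 5, 10, 15, 14, 1]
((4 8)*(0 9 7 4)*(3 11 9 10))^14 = (0 4 9 3)(7 11 10 8)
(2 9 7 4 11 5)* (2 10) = (2 9 7 4 11 5 10) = [0, 1, 9, 3, 11, 10, 6, 4, 8, 7, 2, 5]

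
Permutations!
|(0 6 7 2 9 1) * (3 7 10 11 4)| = 10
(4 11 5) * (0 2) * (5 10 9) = (0 2)(4 11 10 9 5) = [2, 1, 0, 3, 11, 4, 6, 7, 8, 5, 9, 10]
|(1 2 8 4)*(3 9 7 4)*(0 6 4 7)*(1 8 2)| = 6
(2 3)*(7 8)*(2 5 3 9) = (2 9)(3 5)(7 8) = [0, 1, 9, 5, 4, 3, 6, 8, 7, 2]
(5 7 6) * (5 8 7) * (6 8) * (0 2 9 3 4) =(0 2 9 3 4)(7 8) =[2, 1, 9, 4, 0, 5, 6, 8, 7, 3]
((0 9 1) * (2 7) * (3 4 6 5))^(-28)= ((0 9 1)(2 7)(3 4 6 5))^(-28)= (0 1 9)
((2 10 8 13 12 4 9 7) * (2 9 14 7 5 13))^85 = ((2 10 8)(4 14 7 9 5 13 12))^85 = (2 10 8)(4 14 7 9 5 13 12)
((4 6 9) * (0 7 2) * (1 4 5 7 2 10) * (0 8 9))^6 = (0 10 8 4 5)(1 9 6 7 2)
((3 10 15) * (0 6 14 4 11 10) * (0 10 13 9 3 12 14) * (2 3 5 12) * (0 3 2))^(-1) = ((0 6 3 10 15)(4 11 13 9 5 12 14))^(-1) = (0 15 10 3 6)(4 14 12 5 9 13 11)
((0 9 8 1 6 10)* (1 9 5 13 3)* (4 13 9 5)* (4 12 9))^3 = (0 8 13 6 12 5 3 10 9 4 1)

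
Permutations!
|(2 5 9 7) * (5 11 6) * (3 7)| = |(2 11 6 5 9 3 7)| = 7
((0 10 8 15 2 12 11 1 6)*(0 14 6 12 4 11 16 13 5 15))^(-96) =(1 13 2)(4 12 5)(11 16 15)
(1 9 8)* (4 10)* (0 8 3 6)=[8, 9, 2, 6, 10, 5, 0, 7, 1, 3, 4]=(0 8 1 9 3 6)(4 10)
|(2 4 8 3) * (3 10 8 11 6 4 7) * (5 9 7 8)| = 21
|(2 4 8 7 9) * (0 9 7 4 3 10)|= 10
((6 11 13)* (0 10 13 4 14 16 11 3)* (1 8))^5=((0 10 13 6 3)(1 8)(4 14 16 11))^5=(1 8)(4 14 16 11)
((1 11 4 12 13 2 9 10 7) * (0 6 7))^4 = ((0 6 7 1 11 4 12 13 2 9 10))^4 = (0 11 2 6 4 9 7 12 10 1 13)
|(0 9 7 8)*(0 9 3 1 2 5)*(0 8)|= |(0 3 1 2 5 8 9 7)|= 8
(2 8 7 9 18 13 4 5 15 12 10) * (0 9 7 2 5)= [9, 1, 8, 3, 0, 15, 6, 7, 2, 18, 5, 11, 10, 4, 14, 12, 16, 17, 13]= (0 9 18 13 4)(2 8)(5 15 12 10)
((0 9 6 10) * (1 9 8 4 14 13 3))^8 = ((0 8 4 14 13 3 1 9 6 10))^8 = (0 6 1 13 4)(3 14 8 10 9)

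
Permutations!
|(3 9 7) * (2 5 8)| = 3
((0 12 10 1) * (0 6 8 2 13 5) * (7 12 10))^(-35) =((0 10 1 6 8 2 13 5)(7 12))^(-35) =(0 2 1 5 8 10 13 6)(7 12)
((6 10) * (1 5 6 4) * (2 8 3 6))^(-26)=(1 10 3 2)(4 6 8 5)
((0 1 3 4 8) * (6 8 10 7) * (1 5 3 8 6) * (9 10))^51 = (0 7 4)(1 9 5)(3 8 10)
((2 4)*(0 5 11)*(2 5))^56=(0 2 4 5 11)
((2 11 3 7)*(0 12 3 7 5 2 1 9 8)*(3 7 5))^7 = ((0 12 7 1 9 8)(2 11 5))^7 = (0 12 7 1 9 8)(2 11 5)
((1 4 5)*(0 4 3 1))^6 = (5)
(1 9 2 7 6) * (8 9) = (1 8 9 2 7 6) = [0, 8, 7, 3, 4, 5, 1, 6, 9, 2]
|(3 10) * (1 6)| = |(1 6)(3 10)| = 2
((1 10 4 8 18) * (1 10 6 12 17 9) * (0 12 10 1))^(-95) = ((0 12 17 9)(1 6 10 4 8 18))^(-95) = (0 12 17 9)(1 6 10 4 8 18)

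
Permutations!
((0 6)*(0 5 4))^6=((0 6 5 4))^6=(0 5)(4 6)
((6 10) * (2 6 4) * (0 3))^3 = ((0 3)(2 6 10 4))^3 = (0 3)(2 4 10 6)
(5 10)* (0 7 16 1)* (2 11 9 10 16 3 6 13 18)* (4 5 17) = (0 7 3 6 13 18 2 11 9 10 17 4 5 16 1) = [7, 0, 11, 6, 5, 16, 13, 3, 8, 10, 17, 9, 12, 18, 14, 15, 1, 4, 2]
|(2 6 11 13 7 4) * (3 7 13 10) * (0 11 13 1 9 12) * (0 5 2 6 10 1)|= 13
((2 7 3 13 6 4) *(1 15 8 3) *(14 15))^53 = ((1 14 15 8 3 13 6 4 2 7))^53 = (1 8 6 7 15 13 2 14 3 4)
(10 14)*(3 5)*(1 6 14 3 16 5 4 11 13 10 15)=(1 6 14 15)(3 4 11 13 10)(5 16)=[0, 6, 2, 4, 11, 16, 14, 7, 8, 9, 3, 13, 12, 10, 15, 1, 5]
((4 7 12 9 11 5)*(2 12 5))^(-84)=((2 12 9 11)(4 7 5))^(-84)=(12)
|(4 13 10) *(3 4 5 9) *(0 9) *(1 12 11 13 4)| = |(0 9 3 1 12 11 13 10 5)| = 9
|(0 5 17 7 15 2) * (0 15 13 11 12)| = 14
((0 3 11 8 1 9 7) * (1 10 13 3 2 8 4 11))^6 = (0 1 10)(2 9 13)(3 8 7) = ((0 2 8 10 13 3 1 9 7)(4 11))^6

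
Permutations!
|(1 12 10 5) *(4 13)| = 4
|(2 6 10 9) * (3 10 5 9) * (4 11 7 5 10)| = |(2 6 10 3 4 11 7 5 9)| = 9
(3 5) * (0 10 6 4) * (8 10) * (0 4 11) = (0 8 10 6 11)(3 5) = [8, 1, 2, 5, 4, 3, 11, 7, 10, 9, 6, 0]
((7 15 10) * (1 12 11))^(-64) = (1 11 12)(7 10 15) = ((1 12 11)(7 15 10))^(-64)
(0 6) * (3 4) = (0 6)(3 4) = [6, 1, 2, 4, 3, 5, 0]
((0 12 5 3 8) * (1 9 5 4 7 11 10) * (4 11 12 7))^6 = (0 9 12 3 10)(1 7 5 11 8)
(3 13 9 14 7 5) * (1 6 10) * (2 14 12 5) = (1 6 10)(2 14 7)(3 13 9 12 5) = [0, 6, 14, 13, 4, 3, 10, 2, 8, 12, 1, 11, 5, 9, 7]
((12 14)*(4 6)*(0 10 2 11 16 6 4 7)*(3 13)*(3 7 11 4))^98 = ((0 10 2 4 3 13 7)(6 11 16)(12 14))^98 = (6 16 11)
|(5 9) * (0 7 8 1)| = |(0 7 8 1)(5 9)| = 4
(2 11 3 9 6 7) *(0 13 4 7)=(0 13 4 7 2 11 3 9 6)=[13, 1, 11, 9, 7, 5, 0, 2, 8, 6, 10, 3, 12, 4]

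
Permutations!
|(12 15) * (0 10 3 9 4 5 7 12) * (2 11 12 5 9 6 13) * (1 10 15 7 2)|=|(0 15)(1 10 3 6 13)(2 11 12 7 5)(4 9)|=10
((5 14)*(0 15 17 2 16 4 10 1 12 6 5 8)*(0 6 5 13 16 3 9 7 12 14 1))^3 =(0 2 7 1 6 4 15 3 12 14 13 10 17 9 5 8 16)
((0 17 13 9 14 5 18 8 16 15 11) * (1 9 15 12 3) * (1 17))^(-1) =(0 11 15 13 17 3 12 16 8 18 5 14 9 1)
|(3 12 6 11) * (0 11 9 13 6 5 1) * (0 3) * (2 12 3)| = 12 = |(0 11)(1 2 12 5)(6 9 13)|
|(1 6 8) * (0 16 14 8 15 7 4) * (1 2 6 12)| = |(0 16 14 8 2 6 15 7 4)(1 12)| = 18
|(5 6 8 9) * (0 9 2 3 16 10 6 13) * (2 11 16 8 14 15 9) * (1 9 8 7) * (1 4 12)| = |(0 2 3 7 4 12 1 9 5 13)(6 14 15 8 11 16 10)| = 70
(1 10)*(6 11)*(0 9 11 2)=(0 9 11 6 2)(1 10)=[9, 10, 0, 3, 4, 5, 2, 7, 8, 11, 1, 6]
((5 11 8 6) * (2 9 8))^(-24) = (11)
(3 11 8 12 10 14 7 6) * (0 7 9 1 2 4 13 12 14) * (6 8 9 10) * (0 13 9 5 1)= (0 7 8 14 10 13 12 6 3 11 5 1 2 4 9)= [7, 2, 4, 11, 9, 1, 3, 8, 14, 0, 13, 5, 6, 12, 10]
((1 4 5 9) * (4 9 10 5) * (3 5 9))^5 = (10)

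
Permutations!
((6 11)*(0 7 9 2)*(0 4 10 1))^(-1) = (0 1 10 4 2 9 7)(6 11)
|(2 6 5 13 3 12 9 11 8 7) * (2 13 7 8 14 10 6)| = |(3 12 9 11 14 10 6 5 7 13)| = 10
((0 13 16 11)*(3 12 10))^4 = ((0 13 16 11)(3 12 10))^4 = (16)(3 12 10)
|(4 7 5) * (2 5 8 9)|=|(2 5 4 7 8 9)|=6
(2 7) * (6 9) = [0, 1, 7, 3, 4, 5, 9, 2, 8, 6] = (2 7)(6 9)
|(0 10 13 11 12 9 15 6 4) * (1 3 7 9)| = |(0 10 13 11 12 1 3 7 9 15 6 4)| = 12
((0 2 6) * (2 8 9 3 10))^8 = ((0 8 9 3 10 2 6))^8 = (0 8 9 3 10 2 6)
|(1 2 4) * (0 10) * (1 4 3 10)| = 5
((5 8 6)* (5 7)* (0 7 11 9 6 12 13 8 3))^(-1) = (0 3 5 7)(6 9 11)(8 13 12)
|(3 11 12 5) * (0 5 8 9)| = 7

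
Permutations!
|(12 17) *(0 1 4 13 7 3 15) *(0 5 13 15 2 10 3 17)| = |(0 1 4 15 5 13 7 17 12)(2 10 3)| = 9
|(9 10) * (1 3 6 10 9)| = |(1 3 6 10)| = 4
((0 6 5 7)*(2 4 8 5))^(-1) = ((0 6 2 4 8 5 7))^(-1) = (0 7 5 8 4 2 6)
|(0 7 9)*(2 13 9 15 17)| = 7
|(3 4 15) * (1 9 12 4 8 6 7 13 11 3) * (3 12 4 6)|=20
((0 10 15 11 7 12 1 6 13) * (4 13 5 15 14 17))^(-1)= (0 13 4 17 14 10)(1 12 7 11 15 5 6)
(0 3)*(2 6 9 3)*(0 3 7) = [2, 1, 6, 3, 4, 5, 9, 0, 8, 7] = (0 2 6 9 7)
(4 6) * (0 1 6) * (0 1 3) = (0 3)(1 6 4) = [3, 6, 2, 0, 1, 5, 4]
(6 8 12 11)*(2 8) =(2 8 12 11 6) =[0, 1, 8, 3, 4, 5, 2, 7, 12, 9, 10, 6, 11]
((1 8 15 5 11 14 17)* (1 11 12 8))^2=((5 12 8 15)(11 14 17))^2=(5 8)(11 17 14)(12 15)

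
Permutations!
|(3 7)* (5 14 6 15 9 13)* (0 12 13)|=|(0 12 13 5 14 6 15 9)(3 7)|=8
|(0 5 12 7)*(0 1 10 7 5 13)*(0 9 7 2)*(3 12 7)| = 10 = |(0 13 9 3 12 5 7 1 10 2)|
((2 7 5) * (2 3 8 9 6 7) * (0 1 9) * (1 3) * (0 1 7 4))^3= ((0 3 8 1 9 6 4)(5 7))^3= (0 1 4 8 6 3 9)(5 7)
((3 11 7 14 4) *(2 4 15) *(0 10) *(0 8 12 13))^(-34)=(0 10 8 12 13)(2 4 3 11 7 14 15)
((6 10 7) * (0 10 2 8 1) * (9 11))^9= (0 7 2 1 10 6 8)(9 11)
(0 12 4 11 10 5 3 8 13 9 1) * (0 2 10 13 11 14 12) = (1 2 10 5 3 8 11 13 9)(4 14 12) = [0, 2, 10, 8, 14, 3, 6, 7, 11, 1, 5, 13, 4, 9, 12]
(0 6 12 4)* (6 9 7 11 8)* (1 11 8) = (0 9 7 8 6 12 4)(1 11) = [9, 11, 2, 3, 0, 5, 12, 8, 6, 7, 10, 1, 4]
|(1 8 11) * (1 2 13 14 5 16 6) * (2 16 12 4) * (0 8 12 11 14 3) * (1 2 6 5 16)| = |(0 8 14 16 5 11 1 12 4 6 2 13 3)| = 13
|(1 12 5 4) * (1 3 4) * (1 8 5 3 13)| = |(1 12 3 4 13)(5 8)| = 10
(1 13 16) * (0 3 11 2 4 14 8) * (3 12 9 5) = (0 12 9 5 3 11 2 4 14 8)(1 13 16) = [12, 13, 4, 11, 14, 3, 6, 7, 0, 5, 10, 2, 9, 16, 8, 15, 1]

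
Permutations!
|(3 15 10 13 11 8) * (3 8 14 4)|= 7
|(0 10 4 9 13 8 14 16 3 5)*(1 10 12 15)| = |(0 12 15 1 10 4 9 13 8 14 16 3 5)| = 13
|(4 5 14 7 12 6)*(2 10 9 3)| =12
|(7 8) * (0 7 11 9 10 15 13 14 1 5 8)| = 18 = |(0 7)(1 5 8 11 9 10 15 13 14)|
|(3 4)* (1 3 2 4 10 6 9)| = |(1 3 10 6 9)(2 4)| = 10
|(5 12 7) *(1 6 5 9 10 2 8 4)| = |(1 6 5 12 7 9 10 2 8 4)| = 10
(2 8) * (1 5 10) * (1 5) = [0, 1, 8, 3, 4, 10, 6, 7, 2, 9, 5] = (2 8)(5 10)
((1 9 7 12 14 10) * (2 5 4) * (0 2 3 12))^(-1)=(0 7 9 1 10 14 12 3 4 5 2)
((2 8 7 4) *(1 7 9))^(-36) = (9) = ((1 7 4 2 8 9))^(-36)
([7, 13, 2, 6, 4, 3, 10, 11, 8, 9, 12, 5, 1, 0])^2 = (0 11 3 10 1)(5 6 12 13 7)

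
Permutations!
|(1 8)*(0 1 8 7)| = |(8)(0 1 7)| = 3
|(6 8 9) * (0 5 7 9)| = 6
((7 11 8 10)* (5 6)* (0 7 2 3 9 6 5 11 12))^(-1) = ((0 7 12)(2 3 9 6 11 8 10))^(-1) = (0 12 7)(2 10 8 11 6 9 3)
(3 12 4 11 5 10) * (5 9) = (3 12 4 11 9 5 10) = [0, 1, 2, 12, 11, 10, 6, 7, 8, 5, 3, 9, 4]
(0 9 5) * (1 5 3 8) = (0 9 3 8 1 5) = [9, 5, 2, 8, 4, 0, 6, 7, 1, 3]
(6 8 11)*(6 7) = (6 8 11 7) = [0, 1, 2, 3, 4, 5, 8, 6, 11, 9, 10, 7]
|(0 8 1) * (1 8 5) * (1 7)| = |(8)(0 5 7 1)| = 4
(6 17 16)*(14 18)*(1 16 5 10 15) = (1 16 6 17 5 10 15)(14 18) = [0, 16, 2, 3, 4, 10, 17, 7, 8, 9, 15, 11, 12, 13, 18, 1, 6, 5, 14]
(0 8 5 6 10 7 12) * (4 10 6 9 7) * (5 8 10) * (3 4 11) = (0 10 11 3 4 5 9 7 12) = [10, 1, 2, 4, 5, 9, 6, 12, 8, 7, 11, 3, 0]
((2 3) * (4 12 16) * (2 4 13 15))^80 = ((2 3 4 12 16 13 15))^80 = (2 12 15 4 13 3 16)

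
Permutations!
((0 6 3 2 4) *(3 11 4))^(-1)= (0 4 11 6)(2 3)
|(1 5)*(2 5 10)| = 4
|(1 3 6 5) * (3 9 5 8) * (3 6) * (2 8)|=|(1 9 5)(2 8 6)|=3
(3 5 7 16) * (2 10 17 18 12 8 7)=(2 10 17 18 12 8 7 16 3 5)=[0, 1, 10, 5, 4, 2, 6, 16, 7, 9, 17, 11, 8, 13, 14, 15, 3, 18, 12]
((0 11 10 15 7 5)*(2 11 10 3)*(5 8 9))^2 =((0 10 15 7 8 9 5)(2 11 3))^2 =(0 15 8 5 10 7 9)(2 3 11)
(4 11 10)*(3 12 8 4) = (3 12 8 4 11 10) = [0, 1, 2, 12, 11, 5, 6, 7, 4, 9, 3, 10, 8]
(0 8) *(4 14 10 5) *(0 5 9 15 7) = (0 8 5 4 14 10 9 15 7) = [8, 1, 2, 3, 14, 4, 6, 0, 5, 15, 9, 11, 12, 13, 10, 7]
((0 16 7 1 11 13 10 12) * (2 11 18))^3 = ((0 16 7 1 18 2 11 13 10 12))^3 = (0 1 11 12 7 2 10 16 18 13)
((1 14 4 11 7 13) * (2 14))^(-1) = (1 13 7 11 4 14 2)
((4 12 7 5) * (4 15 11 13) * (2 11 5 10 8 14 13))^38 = (15)(4 10 13 7 14 12 8)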